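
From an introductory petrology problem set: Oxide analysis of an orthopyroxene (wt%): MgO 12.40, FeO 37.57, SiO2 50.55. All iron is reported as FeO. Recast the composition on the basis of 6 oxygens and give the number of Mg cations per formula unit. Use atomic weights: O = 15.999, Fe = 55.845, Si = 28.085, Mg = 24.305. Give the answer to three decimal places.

0.734 Mg apfu

12.40 wt% MgO ÷ 40.304 g/mol = 0.30766 mol, giving 0.30766 Mg and 0.30766 O.
37.57 wt% FeO ÷ 71.844 g/mol = 0.52294 mol, giving 0.52294 Fe and 0.52294 O.
50.55 wt% SiO2 ÷ 60.083 g/mol = 0.84134 mol, giving 0.84134 Si and 1.68268 O.
Oxygen sums to 2.51328; scaling by 6/2.51328 = 2.38732 puts the formula on 6 O.
Mg: 0.30766 × 2.38732 = 0.734 atoms per formula unit.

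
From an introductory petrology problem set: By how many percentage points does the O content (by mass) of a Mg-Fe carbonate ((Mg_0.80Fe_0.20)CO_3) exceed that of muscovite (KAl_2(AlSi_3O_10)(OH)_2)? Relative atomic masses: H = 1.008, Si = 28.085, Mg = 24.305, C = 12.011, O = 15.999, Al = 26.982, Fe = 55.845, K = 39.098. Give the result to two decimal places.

First mineral: 47.997 g O in 90.621 g formula = 52.96 wt% O.
Second mineral: 191.988 g O in 398.303 g formula = 48.20 wt% O.
52.96% − 48.20% gives a difference of 4.76 percentage points.

4.76 percentage points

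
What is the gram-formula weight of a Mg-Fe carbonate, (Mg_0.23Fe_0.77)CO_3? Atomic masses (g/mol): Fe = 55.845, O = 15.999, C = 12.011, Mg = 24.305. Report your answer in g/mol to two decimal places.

108.60 g/mol

M = 0.23·24.305 + 0.77·55.845 + 1·12.011 + 3·15.999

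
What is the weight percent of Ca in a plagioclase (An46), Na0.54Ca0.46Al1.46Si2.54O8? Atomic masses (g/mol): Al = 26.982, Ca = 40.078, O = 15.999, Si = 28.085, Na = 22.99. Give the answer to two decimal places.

6.84 wt%

Formula mass = 0.54×22.99 + 0.46×40.078 + 1.46×26.982 + 2.54×28.085 + 8×15.999 = 269.572 g/mol, of which 18.436 g is Ca.
So Ca makes up 18.436/269.572 = 0.0684 of the mass, i.e. 6.84%.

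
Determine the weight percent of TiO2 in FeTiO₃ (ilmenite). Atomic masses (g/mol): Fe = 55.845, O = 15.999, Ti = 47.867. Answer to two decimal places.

Molar mass of FeTiO₃ = 1*55.845 + 1*47.867 + 3*15.999 = 151.709 g/mol.
Each formula unit contains 1 Ti, equivalent to 1/1 = 1.0000 mol TiO2.
M(TiO2) = 1×47.867 + 2×15.999 = 79.865 g/mol.
Mass of TiO2 per formula unit = 1.0000 × 79.865 = 79.865 g.
TiO2 wt% = 79.865 / 151.709 × 100 = 52.64%.

52.64 wt%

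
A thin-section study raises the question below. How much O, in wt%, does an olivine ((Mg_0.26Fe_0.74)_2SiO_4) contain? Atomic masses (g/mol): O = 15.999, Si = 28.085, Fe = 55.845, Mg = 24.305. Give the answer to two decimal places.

34.15 wt%

Formula mass = 0.52*24.305 + 1.48*55.845 + 1*28.085 + 4*15.999 = 187.370 g/mol, of which 63.996 g is O.
So O makes up 63.996/187.370 = 0.3415 of the mass, i.e. 34.15%.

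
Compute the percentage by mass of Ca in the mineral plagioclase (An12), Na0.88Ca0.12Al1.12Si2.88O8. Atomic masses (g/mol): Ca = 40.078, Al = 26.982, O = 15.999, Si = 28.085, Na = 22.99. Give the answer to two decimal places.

Molar mass of Na0.88Ca0.12Al1.12Si2.88O8: 0.88·22.99 + 0.12·40.078 + 1.12·26.982 + 2.88·28.085 + 8·15.999 = 264.137 g/mol.
Mass of Ca per formula unit: 0.12 × 40.078 = 4.809 g.
Weight fraction Ca = 4.809 / 264.137 = 0.0182.

1.82 wt%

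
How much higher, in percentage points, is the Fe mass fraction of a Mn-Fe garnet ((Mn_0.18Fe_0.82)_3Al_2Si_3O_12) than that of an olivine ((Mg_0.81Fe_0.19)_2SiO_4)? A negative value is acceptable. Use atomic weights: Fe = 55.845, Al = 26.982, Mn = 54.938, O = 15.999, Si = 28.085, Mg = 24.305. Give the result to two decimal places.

13.73 percentage points

Fe in (Mn_0.18Fe_0.82)_3Al_2Si_3O_12: molar mass 497.252 g/mol; 2.46×55.845 = 137.379 g → 27.63 wt%.
Fe in (Mg_0.81Fe_0.19)_2SiO_4: molar mass 152.676 g/mol; 0.38×55.845 = 21.221 g → 13.90 wt%.
Difference = 27.63 − 13.90 = 13.73 percentage points.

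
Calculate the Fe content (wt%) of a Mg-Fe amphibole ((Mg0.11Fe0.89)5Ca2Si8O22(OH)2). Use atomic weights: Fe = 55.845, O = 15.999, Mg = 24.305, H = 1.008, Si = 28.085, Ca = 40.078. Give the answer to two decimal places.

Molar mass of (Mg0.11Fe0.89)5Ca2Si8O22(OH)2: 0.55*24.305 + 4.45*55.845 + 2*40.078 + 8*28.085 + 24*15.999 + 2*1.008 = 952.706 g/mol.
Mass of Fe per formula unit: 4.45 × 55.845 = 248.510 g.
Weight fraction Fe = 248.510 / 952.706 = 0.2608.

26.08 wt%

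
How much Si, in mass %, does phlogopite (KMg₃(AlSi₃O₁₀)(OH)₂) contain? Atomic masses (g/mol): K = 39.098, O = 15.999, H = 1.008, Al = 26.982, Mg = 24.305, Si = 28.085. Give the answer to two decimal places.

Formula mass = 1*39.098 + 3*24.305 + 1*26.982 + 3*28.085 + 12*15.999 + 2*1.008 = 417.254 g/mol, of which 84.255 g is Si.
So Si makes up 84.255/417.254 = 0.2019 of the mass, i.e. 20.19%.

20.19 mass %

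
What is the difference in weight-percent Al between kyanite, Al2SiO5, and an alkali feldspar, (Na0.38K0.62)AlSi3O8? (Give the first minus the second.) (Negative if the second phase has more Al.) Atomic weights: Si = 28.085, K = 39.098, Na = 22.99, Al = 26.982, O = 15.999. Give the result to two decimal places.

Al in Al2SiO5: molar mass 162.044 g/mol; 2×26.982 = 53.964 g → 33.30 wt%.
Al in (Na0.38K0.62)AlSi3O8: molar mass 272.206 g/mol; 1×26.982 = 26.982 g → 9.91 wt%.
Difference = 33.30 − 9.91 = 23.39 percentage points.

23.39 percentage points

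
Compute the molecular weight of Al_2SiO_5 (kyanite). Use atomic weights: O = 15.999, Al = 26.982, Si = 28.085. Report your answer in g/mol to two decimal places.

162.04 g/mol

Al: 2 × 26.982 = 53.9640
Si: 1 × 28.085 = 28.0850
O: 5 × 15.999 = 79.9950
Summing the contributions gives the formula mass.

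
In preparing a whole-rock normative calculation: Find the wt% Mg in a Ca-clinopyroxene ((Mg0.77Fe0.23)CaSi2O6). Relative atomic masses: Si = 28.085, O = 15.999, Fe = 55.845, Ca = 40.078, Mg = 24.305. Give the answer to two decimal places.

8.36 mass %

Formula mass = 0.77×24.305 + 0.23×55.845 + 1×40.078 + 2×28.085 + 6×15.999 = 223.801 g/mol, of which 18.715 g is Mg.
So Mg makes up 18.715/223.801 = 0.0836 of the mass, i.e. 8.36%.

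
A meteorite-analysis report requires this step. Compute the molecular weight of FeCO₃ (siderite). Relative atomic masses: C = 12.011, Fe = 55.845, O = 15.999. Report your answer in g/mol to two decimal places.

Fe: 1 × 55.845 = 55.8450
C: 1 × 12.011 = 12.0110
O: 3 × 15.999 = 47.9970
Summing the contributions gives the formula mass.

115.85 g/mol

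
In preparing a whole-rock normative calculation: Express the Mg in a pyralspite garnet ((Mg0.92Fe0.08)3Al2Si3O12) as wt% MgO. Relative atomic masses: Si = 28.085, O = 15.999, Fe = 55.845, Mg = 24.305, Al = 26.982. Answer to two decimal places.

Molar mass of (Mg0.92Fe0.08)3Al2Si3O12 = 2.76*24.305 + 0.24*55.845 + 2*26.982 + 3*28.085 + 12*15.999 = 410.692 g/mol.
Each formula unit contains 2.76 Mg, equivalent to 2.76/1 = 2.7600 mol MgO.
M(MgO) = 1×24.305 + 1×15.999 = 40.304 g/mol.
Mass of MgO per formula unit = 2.7600 × 40.304 = 111.239 g.
MgO wt% = 111.239 / 410.692 × 100 = 27.09%.

27.09 wt%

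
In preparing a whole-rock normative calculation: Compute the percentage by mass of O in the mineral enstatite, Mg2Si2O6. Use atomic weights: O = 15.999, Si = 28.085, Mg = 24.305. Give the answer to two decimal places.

M(Mg2Si2O6) = 200.774 g/mol.
O contributes 6 × 15.999 = 95.994 g per mole.
95.994/200.774 = 0.4781 → 47.81%.

47.81 wt%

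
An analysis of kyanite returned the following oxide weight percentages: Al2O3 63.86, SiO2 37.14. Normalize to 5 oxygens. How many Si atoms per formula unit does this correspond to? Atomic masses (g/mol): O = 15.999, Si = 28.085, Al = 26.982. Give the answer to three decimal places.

0.992 Si apfu

63.86 wt% Al2O3 ÷ 101.961 g/mol = 0.62632 mol, giving 1.25264 Al and 1.87896 O.
37.14 wt% SiO2 ÷ 60.083 g/mol = 0.61814 mol, giving 0.61814 Si and 1.23628 O.
Oxygen sums to 3.11524; scaling by 5/3.11524 = 1.60501 puts the formula on 5 O.
Si: 0.61814 × 1.60501 = 0.992 atoms per formula unit.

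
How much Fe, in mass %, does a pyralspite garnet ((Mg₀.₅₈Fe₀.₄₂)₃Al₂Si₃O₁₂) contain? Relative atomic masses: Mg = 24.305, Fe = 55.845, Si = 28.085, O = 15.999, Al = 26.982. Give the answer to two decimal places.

15.89 mass %

Molar mass of (Mg₀.₅₈Fe₀.₄₂)₃Al₂Si₃O₁₂: 1.74·24.305 + 1.26·55.845 + 2·26.982 + 3·28.085 + 12·15.999 = 442.862 g/mol.
Mass of Fe per formula unit: 1.26 × 55.845 = 70.365 g.
Weight fraction Fe = 70.365 / 442.862 = 0.1589.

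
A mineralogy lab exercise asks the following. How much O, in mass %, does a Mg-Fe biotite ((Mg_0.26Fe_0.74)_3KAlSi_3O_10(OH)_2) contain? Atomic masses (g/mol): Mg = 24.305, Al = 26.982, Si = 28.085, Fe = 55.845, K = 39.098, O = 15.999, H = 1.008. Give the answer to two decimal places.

Molar mass of (Mg_0.26Fe_0.74)_3KAlSi_3O_10(OH)_2: 0.78×24.305 + 2.22×55.845 + 1×39.098 + 1×26.982 + 3×28.085 + 12×15.999 + 2×1.008 = 487.273 g/mol.
Mass of O per formula unit: 12 × 15.999 = 191.988 g.
Weight fraction O = 191.988 / 487.273 = 0.3940.

39.40 mass %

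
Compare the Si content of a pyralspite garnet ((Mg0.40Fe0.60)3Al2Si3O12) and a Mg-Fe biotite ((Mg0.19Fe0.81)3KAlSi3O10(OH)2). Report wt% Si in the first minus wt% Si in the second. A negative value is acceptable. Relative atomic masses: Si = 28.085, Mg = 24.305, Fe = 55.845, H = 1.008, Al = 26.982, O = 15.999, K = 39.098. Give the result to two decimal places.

1.26 percentage points

First mineral: 84.255 g Si in 459.894 g formula = 18.32 wt% Si.
Second mineral: 84.255 g Si in 493.896 g formula = 17.06 wt% Si.
18.32% − 17.06% gives a difference of 1.26 percentage points.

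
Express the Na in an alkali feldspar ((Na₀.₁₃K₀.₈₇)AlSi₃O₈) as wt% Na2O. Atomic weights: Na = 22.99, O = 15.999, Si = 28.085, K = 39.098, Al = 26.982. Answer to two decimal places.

1.46 wt%

Formula mass = 276.233 g/mol.
0.13 Na → 0.0650 mol Na2O per formula unit; M(Na2O) = 61.979, so Na2O mass = 4.029 g.
4.029/276.233 × 100 = 1.46 wt%.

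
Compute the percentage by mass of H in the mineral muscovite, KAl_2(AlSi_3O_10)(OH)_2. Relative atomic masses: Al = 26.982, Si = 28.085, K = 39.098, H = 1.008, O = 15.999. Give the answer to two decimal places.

Formula mass = 1·39.098 + 3·26.982 + 3·28.085 + 12·15.999 + 2·1.008 = 398.303 g/mol, of which 2.016 g is H.
So H makes up 2.016/398.303 = 0.0051 of the mass, i.e. 0.51%.

0.51 weight percent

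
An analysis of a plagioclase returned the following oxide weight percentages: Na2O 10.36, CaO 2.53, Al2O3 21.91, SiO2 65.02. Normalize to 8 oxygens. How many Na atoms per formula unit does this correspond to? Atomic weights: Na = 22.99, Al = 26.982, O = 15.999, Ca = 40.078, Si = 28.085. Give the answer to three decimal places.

0.885 Na apfu

Na2O: 10.36/61.979 = 0.16715 mol → 0.33430 mol Na, 0.16715 mol O.
CaO: 2.53/56.077 = 0.04512 mol → 0.04512 mol Ca, 0.04512 mol O.
Al2O3: 21.91/101.961 = 0.21489 mol → 0.42978 mol Al, 0.64467 mol O.
SiO2: 65.02/60.083 = 1.08217 mol → 1.08217 mol Si, 2.16434 mol O.
Total oxygen = 3.02128 mol. Normalization factor = 8/3.02128 = 2.64788.
Na per 8 O = 0.33430 × 2.64788 = 0.885.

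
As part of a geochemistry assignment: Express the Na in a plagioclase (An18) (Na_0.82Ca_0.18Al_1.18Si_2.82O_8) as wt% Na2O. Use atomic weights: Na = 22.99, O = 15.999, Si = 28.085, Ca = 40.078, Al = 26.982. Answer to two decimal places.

M(Na_0.82Ca_0.18Al_1.18Si_2.82O_8) = 265.096 g/mol; M(Na2O) = 61.979 g/mol.
Moles Na2O per formula unit = 0.82 Na ÷ 2 = 0.4100.
Na2O fraction = (0.4100 × 61.979) / 265.096 = 25.411/265.096 = 0.0959.

9.59 wt%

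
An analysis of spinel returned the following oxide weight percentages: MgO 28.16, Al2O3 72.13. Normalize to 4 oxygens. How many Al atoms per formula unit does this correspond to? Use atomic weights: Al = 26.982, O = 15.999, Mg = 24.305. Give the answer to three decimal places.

2.006 Al apfu

MgO (M=40.304): mol = 0.69869; Mg = 0.69869, O = 0.69869.
Al2O3 (M=101.961): mol = 0.70743; Al = 1.41486, O = 2.12229.
ΣO = 2.82098; factor = 4/ΣO = 1.41795.
Al apfu = 1.41486 × 1.41795 = 2.006.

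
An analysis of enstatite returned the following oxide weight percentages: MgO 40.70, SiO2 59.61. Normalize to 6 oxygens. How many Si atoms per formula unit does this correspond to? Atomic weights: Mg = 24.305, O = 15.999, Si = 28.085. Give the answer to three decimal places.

1.988 Si apfu

MgO: 40.70/40.304 = 1.00983 mol → 1.00983 mol Mg, 1.00983 mol O.
SiO2: 59.61/60.083 = 0.99213 mol → 0.99213 mol Si, 1.98426 mol O.
Total oxygen = 2.99409 mol. Normalization factor = 6/2.99409 = 2.00395.
Si per 6 O = 0.99213 × 2.00395 = 1.988.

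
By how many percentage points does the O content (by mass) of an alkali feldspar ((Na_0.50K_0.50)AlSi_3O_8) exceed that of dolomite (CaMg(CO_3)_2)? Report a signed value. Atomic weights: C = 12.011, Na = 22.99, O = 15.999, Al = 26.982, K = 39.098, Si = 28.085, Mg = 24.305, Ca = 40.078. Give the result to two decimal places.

-4.70 percentage points

O in (Na_0.50K_0.50)AlSi_3O_8: molar mass 270.273 g/mol; 8×15.999 = 127.992 g → 47.36 wt%.
O in CaMg(CO_3)_2: molar mass 184.399 g/mol; 6×15.999 = 95.994 g → 52.06 wt%.
Difference = 47.36 − 52.06 = -4.70 percentage points.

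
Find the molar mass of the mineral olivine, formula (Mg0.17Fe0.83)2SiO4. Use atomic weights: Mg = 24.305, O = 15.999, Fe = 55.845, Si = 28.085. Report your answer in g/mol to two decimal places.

193.05 g/mol

M = 0.34·24.305 + 1.66·55.845 + 1·28.085 + 4·15.999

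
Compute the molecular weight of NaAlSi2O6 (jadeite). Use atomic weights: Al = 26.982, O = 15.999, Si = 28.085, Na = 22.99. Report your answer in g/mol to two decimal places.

202.14 g/mol

M = 1×22.99 + 1×26.982 + 2×28.085 + 6×15.999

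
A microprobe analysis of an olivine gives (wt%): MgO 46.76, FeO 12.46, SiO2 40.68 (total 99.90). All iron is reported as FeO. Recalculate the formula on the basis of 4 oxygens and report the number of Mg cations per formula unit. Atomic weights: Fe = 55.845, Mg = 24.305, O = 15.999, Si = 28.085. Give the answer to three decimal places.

1.727 Mg apfu

MgO (M=40.304): mol = 1.16018; Mg = 1.16018, O = 1.16018.
FeO (M=71.844): mol = 0.17343; Fe = 0.17343, O = 0.17343.
SiO2 (M=60.083): mol = 0.67706; Si = 0.67706, O = 1.35412.
ΣO = 2.68773; factor = 4/ΣO = 1.48824.
Mg apfu = 1.16018 × 1.48824 = 1.727.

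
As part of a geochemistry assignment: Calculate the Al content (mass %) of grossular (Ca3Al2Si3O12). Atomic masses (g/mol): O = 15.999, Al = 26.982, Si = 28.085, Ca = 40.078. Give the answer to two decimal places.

Formula mass = 3·40.078 + 2·26.982 + 3·28.085 + 12·15.999 = 450.441 g/mol, of which 53.964 g is Al.
So Al makes up 53.964/450.441 = 0.1198 of the mass, i.e. 11.98%.

11.98 mass %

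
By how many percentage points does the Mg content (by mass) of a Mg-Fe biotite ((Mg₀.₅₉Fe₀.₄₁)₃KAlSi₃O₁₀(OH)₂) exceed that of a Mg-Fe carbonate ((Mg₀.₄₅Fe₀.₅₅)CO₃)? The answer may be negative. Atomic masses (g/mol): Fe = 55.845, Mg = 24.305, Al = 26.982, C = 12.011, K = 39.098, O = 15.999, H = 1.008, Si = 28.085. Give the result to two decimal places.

M((Mg₀.₅₉Fe₀.₄₁)₃KAlSi₃O₁₀(OH)₂) = 456.048 g/mol, so wt% Mg = 43.020/456.048 × 100 = 9.43%.
M((Mg₀.₄₅Fe₀.₅₅)CO₃) = 101.660 g/mol, so wt% Mg = 10.937/101.660 × 100 = 10.76%.
9.43 − 10.76 = -1.33 pp.

-1.33 percentage points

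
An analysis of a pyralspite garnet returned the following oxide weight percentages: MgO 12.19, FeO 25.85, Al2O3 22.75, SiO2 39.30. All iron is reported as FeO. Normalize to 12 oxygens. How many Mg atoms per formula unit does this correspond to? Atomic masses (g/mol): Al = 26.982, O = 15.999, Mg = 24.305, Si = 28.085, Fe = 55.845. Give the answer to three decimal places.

1.375 Mg apfu

12.19 wt% MgO ÷ 40.304 g/mol = 0.30245 mol, giving 0.30245 Mg and 0.30245 O.
25.85 wt% FeO ÷ 71.844 g/mol = 0.35981 mol, giving 0.35981 Fe and 0.35981 O.
22.75 wt% Al2O3 ÷ 101.961 g/mol = 0.22312 mol, giving 0.44624 Al and 0.66936 O.
39.30 wt% SiO2 ÷ 60.083 g/mol = 0.65410 mol, giving 0.65410 Si and 1.30820 O.
Oxygen sums to 2.63982; scaling by 12/2.63982 = 4.54576 puts the formula on 12 O.
Mg: 0.30245 × 4.54576 = 1.375 atoms per formula unit.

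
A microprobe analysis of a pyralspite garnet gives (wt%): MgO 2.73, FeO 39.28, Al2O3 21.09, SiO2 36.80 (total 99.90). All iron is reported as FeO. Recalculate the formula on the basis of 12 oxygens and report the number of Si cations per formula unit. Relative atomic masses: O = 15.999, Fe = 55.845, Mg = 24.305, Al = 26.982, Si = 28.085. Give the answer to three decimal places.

2.988 Si apfu

MgO: 2.73/40.304 = 0.06774 mol → 0.06774 mol Mg, 0.06774 mol O.
FeO: 39.28/71.844 = 0.54674 mol → 0.54674 mol Fe, 0.54674 mol O.
Al2O3: 21.09/101.961 = 0.20684 mol → 0.41368 mol Al, 0.62052 mol O.
SiO2: 36.80/60.083 = 0.61249 mol → 0.61249 mol Si, 1.22498 mol O.
Total oxygen = 2.45998 mol. Normalization factor = 12/2.45998 = 4.87809.
Si per 12 O = 0.61249 × 4.87809 = 2.988.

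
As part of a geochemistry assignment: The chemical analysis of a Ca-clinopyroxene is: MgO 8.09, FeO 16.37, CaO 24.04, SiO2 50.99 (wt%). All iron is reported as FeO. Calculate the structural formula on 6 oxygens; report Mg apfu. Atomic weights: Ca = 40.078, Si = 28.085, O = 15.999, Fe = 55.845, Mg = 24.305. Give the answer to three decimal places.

MgO (M=40.304): mol = 0.20072; Mg = 0.20072, O = 0.20072.
FeO (M=71.844): mol = 0.22785; Fe = 0.22785, O = 0.22785.
CaO (M=56.077): mol = 0.42870; Ca = 0.42870, O = 0.42870.
SiO2 (M=60.083): mol = 0.84866; Si = 0.84866, O = 1.69732.
ΣO = 2.55459; factor = 6/ΣO = 2.34871.
Mg apfu = 0.20072 × 2.34871 = 0.471.

0.471 Mg apfu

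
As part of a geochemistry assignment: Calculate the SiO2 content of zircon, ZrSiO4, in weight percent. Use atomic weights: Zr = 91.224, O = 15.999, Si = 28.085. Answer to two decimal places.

32.78 wt%

M(ZrSiO4) = 183.305 g/mol; M(SiO2) = 60.083 g/mol.
Moles SiO2 per formula unit = 1 Si ÷ 1 = 1.0000.
SiO2 fraction = (1.0000 × 60.083) / 183.305 = 60.083/183.305 = 0.3278.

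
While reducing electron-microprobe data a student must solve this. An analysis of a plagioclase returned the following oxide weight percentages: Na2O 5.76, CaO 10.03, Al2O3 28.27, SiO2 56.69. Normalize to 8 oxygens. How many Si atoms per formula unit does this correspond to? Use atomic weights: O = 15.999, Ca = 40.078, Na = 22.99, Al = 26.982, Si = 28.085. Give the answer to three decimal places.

5.76 wt% Na2O ÷ 61.979 g/mol = 0.09293 mol, giving 0.18586 Na and 0.09293 O.
10.03 wt% CaO ÷ 56.077 g/mol = 0.17886 mol, giving 0.17886 Ca and 0.17886 O.
28.27 wt% Al2O3 ÷ 101.961 g/mol = 0.27726 mol, giving 0.55452 Al and 0.83178 O.
56.69 wt% SiO2 ÷ 60.083 g/mol = 0.94353 mol, giving 0.94353 Si and 1.88706 O.
Oxygen sums to 2.99063; scaling by 8/2.99063 = 2.67502 puts the formula on 8 O.
Si: 0.94353 × 2.67502 = 2.524 atoms per formula unit.

2.524 Si apfu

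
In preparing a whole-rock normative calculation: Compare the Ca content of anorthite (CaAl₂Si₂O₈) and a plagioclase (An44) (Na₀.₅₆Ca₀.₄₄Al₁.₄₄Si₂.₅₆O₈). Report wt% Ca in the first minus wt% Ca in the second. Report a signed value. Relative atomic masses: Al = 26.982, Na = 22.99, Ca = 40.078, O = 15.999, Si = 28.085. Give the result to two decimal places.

M(CaAl₂Si₂O₈) = 278.204 g/mol, so wt% Ca = 40.078/278.204 × 100 = 14.41%.
M(Na₀.₅₆Ca₀.₄₄Al₁.₄₄Si₂.₅₆O₈) = 269.252 g/mol, so wt% Ca = 17.634/269.252 × 100 = 6.55%.
14.41 − 6.55 = 7.86 pp.

7.86 percentage points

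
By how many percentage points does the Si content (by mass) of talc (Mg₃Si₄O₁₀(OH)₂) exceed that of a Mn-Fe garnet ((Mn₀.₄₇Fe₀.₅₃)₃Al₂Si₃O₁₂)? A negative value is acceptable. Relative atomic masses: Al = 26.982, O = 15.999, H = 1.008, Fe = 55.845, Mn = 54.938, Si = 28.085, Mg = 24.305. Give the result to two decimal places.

Si in Mg₃Si₄O₁₀(OH)₂: molar mass 379.259 g/mol; 4×28.085 = 112.340 g → 29.62 wt%.
Si in (Mn₀.₄₇Fe₀.₅₃)₃Al₂Si₃O₁₂: molar mass 496.463 g/mol; 3×28.085 = 84.255 g → 16.97 wt%.
Difference = 29.62 − 16.97 = 12.65 percentage points.

12.65 percentage points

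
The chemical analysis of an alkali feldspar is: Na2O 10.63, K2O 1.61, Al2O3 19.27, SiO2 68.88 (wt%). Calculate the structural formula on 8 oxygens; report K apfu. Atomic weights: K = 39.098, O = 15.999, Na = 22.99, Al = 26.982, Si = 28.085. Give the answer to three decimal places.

10.63 wt% Na2O ÷ 61.979 g/mol = 0.17151 mol, giving 0.34302 Na and 0.17151 O.
1.61 wt% K2O ÷ 94.195 g/mol = 0.01709 mol, giving 0.03418 K and 0.01709 O.
19.27 wt% Al2O3 ÷ 101.961 g/mol = 0.18899 mol, giving 0.37798 Al and 0.56697 O.
68.88 wt% SiO2 ÷ 60.083 g/mol = 1.14641 mol, giving 1.14641 Si and 2.29282 O.
Oxygen sums to 3.04839; scaling by 8/3.04839 = 2.62434 puts the formula on 8 O.
K: 0.03418 × 2.62434 = 0.090 atoms per formula unit.

0.090 K apfu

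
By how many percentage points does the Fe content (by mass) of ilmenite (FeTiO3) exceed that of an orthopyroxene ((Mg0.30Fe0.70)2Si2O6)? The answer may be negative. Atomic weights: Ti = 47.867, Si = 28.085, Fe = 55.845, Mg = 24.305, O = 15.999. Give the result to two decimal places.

Fe in FeTiO3: molar mass 151.709 g/mol; 1×55.845 = 55.845 g → 36.81 wt%.
Fe in (Mg0.30Fe0.70)2Si2O6: molar mass 244.930 g/mol; 1.40×55.845 = 78.183 g → 31.92 wt%.
Difference = 36.81 − 31.92 = 4.89 percentage points.

4.89 percentage points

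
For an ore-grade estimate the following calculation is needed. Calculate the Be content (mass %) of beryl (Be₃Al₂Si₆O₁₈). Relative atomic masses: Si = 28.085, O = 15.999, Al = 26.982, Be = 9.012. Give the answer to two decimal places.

5.03 mass %

Molar mass of Be₃Al₂Si₆O₁₈: 3·9.012 + 2·26.982 + 6·28.085 + 18·15.999 = 537.492 g/mol.
Mass of Be per formula unit: 3 × 9.012 = 27.036 g.
Weight fraction Be = 27.036 / 537.492 = 0.0503.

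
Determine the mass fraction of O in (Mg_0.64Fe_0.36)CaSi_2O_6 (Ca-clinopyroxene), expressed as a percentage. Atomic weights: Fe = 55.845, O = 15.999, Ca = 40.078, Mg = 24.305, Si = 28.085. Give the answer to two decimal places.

42.12 weight percent

Formula mass = 0.64·24.305 + 0.36·55.845 + 1·40.078 + 2·28.085 + 6·15.999 = 227.901 g/mol, of which 95.994 g is O.
So O makes up 95.994/227.901 = 0.4212 of the mass, i.e. 42.12%.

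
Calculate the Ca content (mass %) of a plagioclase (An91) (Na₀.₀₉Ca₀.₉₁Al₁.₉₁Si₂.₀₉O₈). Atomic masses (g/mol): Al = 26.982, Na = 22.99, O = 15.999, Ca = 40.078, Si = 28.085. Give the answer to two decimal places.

Molar mass of Na₀.₀₉Ca₀.₉₁Al₁.₉₁Si₂.₀₉O₈: 0.09*22.99 + 0.91*40.078 + 1.91*26.982 + 2.09*28.085 + 8*15.999 = 276.765 g/mol.
Mass of Ca per formula unit: 0.91 × 40.078 = 36.471 g.
Weight fraction Ca = 36.471 / 276.765 = 0.1318.

13.18 mass %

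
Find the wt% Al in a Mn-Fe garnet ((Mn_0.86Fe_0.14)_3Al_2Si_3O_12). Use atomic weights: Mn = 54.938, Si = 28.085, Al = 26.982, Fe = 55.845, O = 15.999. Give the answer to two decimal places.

10.89 weight percent

Formula mass = 2.58×54.938 + 0.42×55.845 + 2×26.982 + 3×28.085 + 12×15.999 = 495.402 g/mol, of which 53.964 g is Al.
So Al makes up 53.964/495.402 = 0.1089 of the mass, i.e. 10.89%.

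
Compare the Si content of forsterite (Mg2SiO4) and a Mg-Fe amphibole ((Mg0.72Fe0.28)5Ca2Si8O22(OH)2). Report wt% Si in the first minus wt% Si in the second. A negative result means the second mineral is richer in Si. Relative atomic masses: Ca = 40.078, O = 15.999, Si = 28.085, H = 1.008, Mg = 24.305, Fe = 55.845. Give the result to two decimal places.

-6.27 percentage points

M(Mg2SiO4) = 140.691 g/mol, so wt% Si = 28.085/140.691 × 100 = 19.96%.
M((Mg0.72Fe0.28)5Ca2Si8O22(OH)2) = 856.509 g/mol, so wt% Si = 224.680/856.509 × 100 = 26.23%.
19.96 − 26.23 = -6.27 pp.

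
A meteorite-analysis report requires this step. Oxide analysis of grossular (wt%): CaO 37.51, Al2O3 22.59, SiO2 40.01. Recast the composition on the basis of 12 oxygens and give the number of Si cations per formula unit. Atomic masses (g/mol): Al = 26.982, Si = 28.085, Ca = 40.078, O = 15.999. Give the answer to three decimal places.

CaO (M=56.077): mol = 0.66890; Ca = 0.66890, O = 0.66890.
Al2O3 (M=101.961): mol = 0.22156; Al = 0.44312, O = 0.66468.
SiO2 (M=60.083): mol = 0.66591; Si = 0.66591, O = 1.33182.
ΣO = 2.66540; factor = 12/ΣO = 4.50214.
Si apfu = 0.66591 × 4.50214 = 2.998.

2.998 Si apfu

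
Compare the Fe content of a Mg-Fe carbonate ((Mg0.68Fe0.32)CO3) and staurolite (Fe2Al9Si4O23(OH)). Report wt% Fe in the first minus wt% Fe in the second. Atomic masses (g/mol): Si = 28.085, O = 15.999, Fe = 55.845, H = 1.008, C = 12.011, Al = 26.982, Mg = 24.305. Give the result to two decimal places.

5.82 percentage points

Fe in (Mg0.68Fe0.32)CO3: molar mass 94.406 g/mol; 0.32×55.845 = 17.870 g → 18.93 wt%.
Fe in Fe2Al9Si4O23(OH): molar mass 851.852 g/mol; 2×55.845 = 111.690 g → 13.11 wt%.
Difference = 18.93 − 13.11 = 5.82 percentage points.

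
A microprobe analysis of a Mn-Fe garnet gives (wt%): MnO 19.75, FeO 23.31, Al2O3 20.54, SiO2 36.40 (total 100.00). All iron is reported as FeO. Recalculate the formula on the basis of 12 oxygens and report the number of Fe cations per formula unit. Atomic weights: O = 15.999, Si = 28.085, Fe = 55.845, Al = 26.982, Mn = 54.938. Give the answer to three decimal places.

MnO: 19.75/70.937 = 0.27842 mol → 0.27842 mol Mn, 0.27842 mol O.
FeO: 23.31/71.844 = 0.32445 mol → 0.32445 mol Fe, 0.32445 mol O.
Al2O3: 20.54/101.961 = 0.20145 mol → 0.40290 mol Al, 0.60435 mol O.
SiO2: 36.40/60.083 = 0.60583 mol → 0.60583 mol Si, 1.21166 mol O.
Total oxygen = 2.41888 mol. Normalization factor = 12/2.41888 = 4.96097.
Fe per 12 O = 0.32445 × 4.96097 = 1.610.

1.610 Fe apfu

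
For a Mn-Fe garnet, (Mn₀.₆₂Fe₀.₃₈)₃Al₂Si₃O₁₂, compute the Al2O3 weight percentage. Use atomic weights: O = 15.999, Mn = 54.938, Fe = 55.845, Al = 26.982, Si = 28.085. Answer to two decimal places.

Formula mass = 496.055 g/mol.
2 Al → 1.0000 mol Al2O3 per formula unit; M(Al2O3) = 101.961, so Al2O3 mass = 101.961 g.
101.961/496.055 × 100 = 20.55 wt%.

20.55 wt%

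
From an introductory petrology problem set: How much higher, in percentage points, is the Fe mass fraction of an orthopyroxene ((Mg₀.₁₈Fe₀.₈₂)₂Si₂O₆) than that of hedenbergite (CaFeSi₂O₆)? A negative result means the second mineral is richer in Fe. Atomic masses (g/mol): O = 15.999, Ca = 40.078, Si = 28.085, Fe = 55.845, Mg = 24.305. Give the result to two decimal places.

13.76 percentage points

M((Mg₀.₁₈Fe₀.₈₂)₂Si₂O₆) = 252.500 g/mol, so wt% Fe = 91.586/252.500 × 100 = 36.27%.
M(CaFeSi₂O₆) = 248.087 g/mol, so wt% Fe = 55.845/248.087 × 100 = 22.51%.
36.27 − 22.51 = 13.76 pp.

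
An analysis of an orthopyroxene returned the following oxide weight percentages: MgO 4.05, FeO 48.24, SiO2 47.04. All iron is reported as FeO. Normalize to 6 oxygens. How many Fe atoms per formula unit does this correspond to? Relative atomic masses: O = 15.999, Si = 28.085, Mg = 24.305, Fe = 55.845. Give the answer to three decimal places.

MgO (M=40.304): mol = 0.10049; Mg = 0.10049, O = 0.10049.
FeO (M=71.844): mol = 0.67145; Fe = 0.67145, O = 0.67145.
SiO2 (M=60.083): mol = 0.78292; Si = 0.78292, O = 1.56584.
ΣO = 2.33778; factor = 6/ΣO = 2.56654.
Fe apfu = 0.67145 × 2.56654 = 1.723.

1.723 Fe apfu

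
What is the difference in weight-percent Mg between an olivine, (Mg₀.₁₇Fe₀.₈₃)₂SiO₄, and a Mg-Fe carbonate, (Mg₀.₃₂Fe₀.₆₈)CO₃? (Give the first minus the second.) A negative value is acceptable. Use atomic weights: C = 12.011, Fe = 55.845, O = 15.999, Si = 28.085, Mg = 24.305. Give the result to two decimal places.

-3.07 percentage points

First mineral: 8.264 g Mg in 193.047 g formula = 4.28 wt% Mg.
Second mineral: 7.778 g Mg in 105.760 g formula = 7.35 wt% Mg.
4.28% − 7.35% gives a difference of -3.07 percentage points.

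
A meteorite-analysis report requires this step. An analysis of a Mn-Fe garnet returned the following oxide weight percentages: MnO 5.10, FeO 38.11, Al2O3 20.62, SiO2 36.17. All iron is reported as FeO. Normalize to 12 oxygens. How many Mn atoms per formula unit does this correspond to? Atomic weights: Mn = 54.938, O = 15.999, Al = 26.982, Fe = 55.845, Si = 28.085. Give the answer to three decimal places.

0.358 Mn apfu

5.10 wt% MnO ÷ 70.937 g/mol = 0.07189 mol, giving 0.07189 Mn and 0.07189 O.
38.11 wt% FeO ÷ 71.844 g/mol = 0.53045 mol, giving 0.53045 Fe and 0.53045 O.
20.62 wt% Al2O3 ÷ 101.961 g/mol = 0.20223 mol, giving 0.40446 Al and 0.60669 O.
36.17 wt% SiO2 ÷ 60.083 g/mol = 0.60200 mol, giving 0.60200 Si and 1.20400 O.
Oxygen sums to 2.41303; scaling by 12/2.41303 = 4.97300 puts the formula on 12 O.
Mn: 0.07189 × 4.97300 = 0.358 atoms per formula unit.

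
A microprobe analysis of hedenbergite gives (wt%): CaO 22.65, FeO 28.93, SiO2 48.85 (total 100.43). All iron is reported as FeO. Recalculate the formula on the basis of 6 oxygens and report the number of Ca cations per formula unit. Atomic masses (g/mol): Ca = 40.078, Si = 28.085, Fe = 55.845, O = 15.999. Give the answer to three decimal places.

CaO (M=56.077): mol = 0.40391; Ca = 0.40391, O = 0.40391.
FeO (M=71.844): mol = 0.40268; Fe = 0.40268, O = 0.40268.
SiO2 (M=60.083): mol = 0.81304; Si = 0.81304, O = 1.62608.
ΣO = 2.43267; factor = 6/ΣO = 2.46643.
Ca apfu = 0.40391 × 2.46643 = 0.996.

0.996 Ca apfu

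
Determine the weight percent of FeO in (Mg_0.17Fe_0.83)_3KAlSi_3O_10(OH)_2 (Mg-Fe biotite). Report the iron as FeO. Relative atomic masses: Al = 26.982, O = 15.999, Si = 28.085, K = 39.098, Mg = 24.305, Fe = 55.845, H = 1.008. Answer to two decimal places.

Molar mass of (Mg_0.17Fe_0.83)_3KAlSi_3O_10(OH)_2 = 0.51*24.305 + 2.49*55.845 + 1*39.098 + 1*26.982 + 3*28.085 + 12*15.999 + 2*1.008 = 495.789 g/mol.
Each formula unit contains 2.49 Fe, equivalent to 2.49/1 = 2.4900 mol FeO.
M(FeO) = 1×55.845 + 1×15.999 = 71.844 g/mol.
Mass of FeO per formula unit = 2.4900 × 71.844 = 178.892 g.
FeO wt% = 178.892 / 495.789 × 100 = 36.08%.

36.08 wt%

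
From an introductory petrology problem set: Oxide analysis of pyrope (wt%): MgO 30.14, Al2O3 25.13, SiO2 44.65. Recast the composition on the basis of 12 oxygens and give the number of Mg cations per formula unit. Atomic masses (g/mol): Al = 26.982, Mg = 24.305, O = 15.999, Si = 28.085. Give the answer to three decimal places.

MgO: 30.14/40.304 = 0.74782 mol → 0.74782 mol Mg, 0.74782 mol O.
Al2O3: 25.13/101.961 = 0.24647 mol → 0.49294 mol Al, 0.73941 mol O.
SiO2: 44.65/60.083 = 0.74314 mol → 0.74314 mol Si, 1.48628 mol O.
Total oxygen = 2.97351 mol. Normalization factor = 12/2.97351 = 4.03563.
Mg per 12 O = 0.74782 × 4.03563 = 3.018.

3.018 Mg apfu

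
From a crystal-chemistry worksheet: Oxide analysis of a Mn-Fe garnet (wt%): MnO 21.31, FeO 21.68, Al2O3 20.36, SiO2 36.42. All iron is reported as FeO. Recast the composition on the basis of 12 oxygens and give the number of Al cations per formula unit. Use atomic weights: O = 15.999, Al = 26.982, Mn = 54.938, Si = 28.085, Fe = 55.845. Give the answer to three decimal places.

1.986 Al apfu

21.31 wt% MnO ÷ 70.937 g/mol = 0.30041 mol, giving 0.30041 Mn and 0.30041 O.
21.68 wt% FeO ÷ 71.844 g/mol = 0.30176 mol, giving 0.30176 Fe and 0.30176 O.
20.36 wt% Al2O3 ÷ 101.961 g/mol = 0.19968 mol, giving 0.39936 Al and 0.59904 O.
36.42 wt% SiO2 ÷ 60.083 g/mol = 0.60616 mol, giving 0.60616 Si and 1.21232 O.
Oxygen sums to 2.41353; scaling by 12/2.41353 = 4.97197 puts the formula on 12 O.
Al: 0.39936 × 4.97197 = 1.986 atoms per formula unit.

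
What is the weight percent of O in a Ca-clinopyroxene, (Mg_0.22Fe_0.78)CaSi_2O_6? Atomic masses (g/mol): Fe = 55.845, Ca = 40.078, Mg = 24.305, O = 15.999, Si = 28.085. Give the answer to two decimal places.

39.81 wt%

Molar mass of (Mg_0.22Fe_0.78)CaSi_2O_6: 0.22·24.305 + 0.78·55.845 + 1·40.078 + 2·28.085 + 6·15.999 = 241.148 g/mol.
Mass of O per formula unit: 6 × 15.999 = 95.994 g.
Weight fraction O = 95.994 / 241.148 = 0.3981.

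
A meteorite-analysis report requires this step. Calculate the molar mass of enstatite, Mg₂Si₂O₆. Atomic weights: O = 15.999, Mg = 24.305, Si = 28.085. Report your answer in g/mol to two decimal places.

200.77 g/mol

The formula mass is the sum 2×24.305 + 2×28.085 + 6×15.999.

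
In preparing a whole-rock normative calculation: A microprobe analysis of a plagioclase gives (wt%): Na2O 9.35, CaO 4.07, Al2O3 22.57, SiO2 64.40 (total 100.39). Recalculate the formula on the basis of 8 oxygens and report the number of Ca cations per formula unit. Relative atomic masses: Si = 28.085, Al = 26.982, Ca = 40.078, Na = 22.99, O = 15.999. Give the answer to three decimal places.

Na2O: 9.35/61.979 = 0.15086 mol → 0.30172 mol Na, 0.15086 mol O.
CaO: 4.07/56.077 = 0.07258 mol → 0.07258 mol Ca, 0.07258 mol O.
Al2O3: 22.57/101.961 = 0.22136 mol → 0.44272 mol Al, 0.66408 mol O.
SiO2: 64.40/60.083 = 1.07185 mol → 1.07185 mol Si, 2.14370 mol O.
Total oxygen = 3.03122 mol. Normalization factor = 8/3.03122 = 2.63920.
Ca per 8 O = 0.07258 × 2.63920 = 0.192.

0.192 Ca apfu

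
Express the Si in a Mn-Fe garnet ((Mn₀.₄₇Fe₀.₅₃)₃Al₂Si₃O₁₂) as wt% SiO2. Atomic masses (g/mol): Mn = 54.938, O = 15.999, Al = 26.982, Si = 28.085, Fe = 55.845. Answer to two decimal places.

M((Mn₀.₄₇Fe₀.₅₃)₃Al₂Si₃O₁₂) = 496.463 g/mol; M(SiO2) = 60.083 g/mol.
Moles SiO2 per formula unit = 3 Si ÷ 1 = 3.0000.
SiO2 fraction = (3.0000 × 60.083) / 496.463 = 180.249/496.463 = 0.3631.

36.31 wt%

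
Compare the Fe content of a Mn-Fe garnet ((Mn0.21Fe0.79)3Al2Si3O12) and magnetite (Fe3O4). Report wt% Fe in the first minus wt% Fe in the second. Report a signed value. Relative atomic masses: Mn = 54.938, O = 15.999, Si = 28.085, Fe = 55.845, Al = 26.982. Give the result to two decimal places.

-45.74 percentage points

Fe in (Mn0.21Fe0.79)3Al2Si3O12: molar mass 497.171 g/mol; 2.37×55.845 = 132.353 g → 26.62 wt%.
Fe in Fe3O4: molar mass 231.531 g/mol; 3×55.845 = 167.535 g → 72.36 wt%.
Difference = 26.62 − 72.36 = -45.74 percentage points.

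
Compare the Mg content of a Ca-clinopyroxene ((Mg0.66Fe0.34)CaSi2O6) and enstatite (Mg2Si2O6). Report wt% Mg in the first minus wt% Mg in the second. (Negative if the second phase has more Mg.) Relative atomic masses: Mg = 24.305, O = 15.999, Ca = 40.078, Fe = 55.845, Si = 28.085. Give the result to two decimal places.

-17.15 percentage points

M((Mg0.66Fe0.34)CaSi2O6) = 227.271 g/mol, so wt% Mg = 16.041/227.271 × 100 = 7.06%.
M(Mg2Si2O6) = 200.774 g/mol, so wt% Mg = 48.610/200.774 × 100 = 24.21%.
7.06 − 24.21 = -17.15 pp.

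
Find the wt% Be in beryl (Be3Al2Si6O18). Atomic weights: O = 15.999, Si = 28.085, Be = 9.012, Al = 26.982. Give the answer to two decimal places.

5.03 wt%

Molar mass of Be3Al2Si6O18: 3·9.012 + 2·26.982 + 6·28.085 + 18·15.999 = 537.492 g/mol.
Mass of Be per formula unit: 3 × 9.012 = 27.036 g.
Weight fraction Be = 27.036 / 537.492 = 0.0503.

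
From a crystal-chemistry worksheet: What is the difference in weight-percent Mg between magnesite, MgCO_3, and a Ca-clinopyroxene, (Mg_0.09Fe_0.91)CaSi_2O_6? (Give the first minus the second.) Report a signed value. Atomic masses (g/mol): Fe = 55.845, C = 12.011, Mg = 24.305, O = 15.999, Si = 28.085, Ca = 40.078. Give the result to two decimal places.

27.94 percentage points

First mineral: 24.305 g Mg in 84.313 g formula = 28.83 wt% Mg.
Second mineral: 2.187 g Mg in 245.248 g formula = 0.89 wt% Mg.
28.83% − 0.89% gives a difference of 27.94 percentage points.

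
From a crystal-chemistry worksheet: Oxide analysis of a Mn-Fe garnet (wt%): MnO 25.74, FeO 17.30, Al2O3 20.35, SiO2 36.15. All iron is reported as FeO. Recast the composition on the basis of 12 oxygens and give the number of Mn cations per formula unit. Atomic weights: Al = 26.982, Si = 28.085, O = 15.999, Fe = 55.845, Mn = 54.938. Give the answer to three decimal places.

1.810 Mn apfu

25.74 wt% MnO ÷ 70.937 g/mol = 0.36286 mol, giving 0.36286 Mn and 0.36286 O.
17.30 wt% FeO ÷ 71.844 g/mol = 0.24080 mol, giving 0.24080 Fe and 0.24080 O.
20.35 wt% Al2O3 ÷ 101.961 g/mol = 0.19959 mol, giving 0.39918 Al and 0.59877 O.
36.15 wt% SiO2 ÷ 60.083 g/mol = 0.60167 mol, giving 0.60167 Si and 1.20334 O.
Oxygen sums to 2.40577; scaling by 12/2.40577 = 4.98801 puts the formula on 12 O.
Mn: 0.36286 × 4.98801 = 1.810 atoms per formula unit.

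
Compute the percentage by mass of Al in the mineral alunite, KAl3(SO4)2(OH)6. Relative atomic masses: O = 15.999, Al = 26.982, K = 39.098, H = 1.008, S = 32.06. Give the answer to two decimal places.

M(KAl3(SO4)2(OH)6) = 414.198 g/mol.
Al contributes 3 × 26.982 = 80.946 g per mole.
80.946/414.198 = 0.1954 → 19.54%.

19.54 mass %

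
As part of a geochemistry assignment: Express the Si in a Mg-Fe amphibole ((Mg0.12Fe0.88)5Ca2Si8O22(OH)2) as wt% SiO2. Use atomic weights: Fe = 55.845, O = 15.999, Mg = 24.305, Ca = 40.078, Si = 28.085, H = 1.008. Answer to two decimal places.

50.54 wt%

Formula mass = 951.129 g/mol.
8 Si → 8.0000 mol SiO2 per formula unit; M(SiO2) = 60.083, so SiO2 mass = 480.664 g.
480.664/951.129 × 100 = 50.54 wt%.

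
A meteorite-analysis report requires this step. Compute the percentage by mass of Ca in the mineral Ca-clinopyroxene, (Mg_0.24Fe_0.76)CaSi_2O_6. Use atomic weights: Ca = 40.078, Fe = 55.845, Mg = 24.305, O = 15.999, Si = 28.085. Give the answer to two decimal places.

M((Mg_0.24Fe_0.76)CaSi_2O_6) = 240.517 g/mol.
Ca contributes 1 × 40.078 = 40.078 g per mole.
40.078/240.517 = 0.1666 → 16.66%.

16.66 weight percent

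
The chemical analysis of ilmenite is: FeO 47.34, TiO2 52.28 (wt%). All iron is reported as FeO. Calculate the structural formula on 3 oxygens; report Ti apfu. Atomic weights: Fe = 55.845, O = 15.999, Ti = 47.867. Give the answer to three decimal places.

47.34 wt% FeO ÷ 71.844 g/mol = 0.65893 mol, giving 0.65893 Fe and 0.65893 O.
52.28 wt% TiO2 ÷ 79.865 g/mol = 0.65460 mol, giving 0.65460 Ti and 1.30920 O.
Oxygen sums to 1.96813; scaling by 3/1.96813 = 1.52429 puts the formula on 3 O.
Ti: 0.65460 × 1.52429 = 0.998 atoms per formula unit.

0.998 Ti apfu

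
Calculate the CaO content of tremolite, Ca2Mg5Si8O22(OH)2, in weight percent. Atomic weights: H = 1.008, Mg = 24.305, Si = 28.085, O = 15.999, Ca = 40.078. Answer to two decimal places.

Formula mass = 812.353 g/mol.
2 Ca → 2.0000 mol CaO per formula unit; M(CaO) = 56.077, so CaO mass = 112.154 g.
112.154/812.353 × 100 = 13.81 wt%.

13.81 wt%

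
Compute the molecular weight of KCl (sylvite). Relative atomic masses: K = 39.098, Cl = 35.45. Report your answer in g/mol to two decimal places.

M = 1·39.098 + 1·35.45

74.55 g/mol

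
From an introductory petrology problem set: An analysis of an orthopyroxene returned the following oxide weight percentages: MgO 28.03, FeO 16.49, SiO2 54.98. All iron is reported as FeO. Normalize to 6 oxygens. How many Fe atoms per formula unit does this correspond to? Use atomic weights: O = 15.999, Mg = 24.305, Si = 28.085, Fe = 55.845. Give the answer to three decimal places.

MgO: 28.03/40.304 = 0.69546 mol → 0.69546 mol Mg, 0.69546 mol O.
FeO: 16.49/71.844 = 0.22953 mol → 0.22953 mol Fe, 0.22953 mol O.
SiO2: 54.98/60.083 = 0.91507 mol → 0.91507 mol Si, 1.83014 mol O.
Total oxygen = 2.75513 mol. Normalization factor = 6/2.75513 = 2.17776.
Fe per 6 O = 0.22953 × 2.17776 = 0.500.

0.500 Fe apfu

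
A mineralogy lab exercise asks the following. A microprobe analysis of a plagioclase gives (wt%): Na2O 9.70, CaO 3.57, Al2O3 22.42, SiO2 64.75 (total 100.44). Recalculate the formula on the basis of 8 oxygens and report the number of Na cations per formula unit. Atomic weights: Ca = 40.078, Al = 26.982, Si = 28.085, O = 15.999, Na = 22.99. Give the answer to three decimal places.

0.825 Na apfu

Na2O (M=61.979): mol = 0.15650; Na = 0.31300, O = 0.15650.
CaO (M=56.077): mol = 0.06366; Ca = 0.06366, O = 0.06366.
Al2O3 (M=101.961): mol = 0.21989; Al = 0.43978, O = 0.65967.
SiO2 (M=60.083): mol = 1.07768; Si = 1.07768, O = 2.15536.
ΣO = 3.03519; factor = 8/ΣO = 2.63575.
Na apfu = 0.31300 × 2.63575 = 0.825.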